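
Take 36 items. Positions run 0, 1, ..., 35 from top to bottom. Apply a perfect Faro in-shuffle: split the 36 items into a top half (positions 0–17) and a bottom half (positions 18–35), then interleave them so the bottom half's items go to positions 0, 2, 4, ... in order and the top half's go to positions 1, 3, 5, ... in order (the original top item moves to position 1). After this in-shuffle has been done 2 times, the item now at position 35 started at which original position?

8

Work backwards from position 35, undoing one in-shuffle at a time:
35 ← 17 ← 8
So the item now at position 35 started at position 8.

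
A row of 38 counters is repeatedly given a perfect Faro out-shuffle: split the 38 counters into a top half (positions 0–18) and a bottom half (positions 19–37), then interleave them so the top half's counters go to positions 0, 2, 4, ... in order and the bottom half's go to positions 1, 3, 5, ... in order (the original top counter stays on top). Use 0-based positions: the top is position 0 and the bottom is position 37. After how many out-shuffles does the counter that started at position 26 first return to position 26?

36

Follow position 26 under repeated out-shuffles:
26 → 15 → 30 → 23 → 9 → 18 → 36 → 35 → ... → 26 (length 36)
It first returns after 36 out-shuffles.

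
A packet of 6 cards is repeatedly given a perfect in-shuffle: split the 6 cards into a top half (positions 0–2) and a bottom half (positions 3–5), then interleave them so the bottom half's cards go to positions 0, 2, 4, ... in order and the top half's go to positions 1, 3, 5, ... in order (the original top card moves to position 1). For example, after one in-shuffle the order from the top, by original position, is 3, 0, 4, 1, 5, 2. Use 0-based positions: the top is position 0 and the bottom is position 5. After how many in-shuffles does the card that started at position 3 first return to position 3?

Follow position 3 under repeated in-shuffles:
3 → 0 → 1 → 3
It first returns after 3 in-shuffles.

3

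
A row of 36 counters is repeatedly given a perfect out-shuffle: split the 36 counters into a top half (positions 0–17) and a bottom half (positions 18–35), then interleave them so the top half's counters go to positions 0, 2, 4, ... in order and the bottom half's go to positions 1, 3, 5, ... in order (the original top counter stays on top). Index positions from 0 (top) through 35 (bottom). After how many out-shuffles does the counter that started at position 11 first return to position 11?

Follow position 11 under repeated out-shuffles:
11 → 22 → 9 → 18 → 1 → 2 → 4 → 8 → 16 → 32 → 29 → 23 → 11
It first returns after 12 out-shuffles.

12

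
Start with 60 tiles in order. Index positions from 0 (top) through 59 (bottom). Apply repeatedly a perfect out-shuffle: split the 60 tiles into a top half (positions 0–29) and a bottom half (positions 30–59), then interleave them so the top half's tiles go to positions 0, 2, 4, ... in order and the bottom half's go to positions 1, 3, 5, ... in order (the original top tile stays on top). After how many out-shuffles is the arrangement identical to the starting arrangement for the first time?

The out-shuffle permutes the 60 positions with cycle lengths [1, 1, 58].
Every tile is home exactly when every cycle has completed a whole number of laps, i.e. after lcm(1, 58) = 58 out-shuffles.

58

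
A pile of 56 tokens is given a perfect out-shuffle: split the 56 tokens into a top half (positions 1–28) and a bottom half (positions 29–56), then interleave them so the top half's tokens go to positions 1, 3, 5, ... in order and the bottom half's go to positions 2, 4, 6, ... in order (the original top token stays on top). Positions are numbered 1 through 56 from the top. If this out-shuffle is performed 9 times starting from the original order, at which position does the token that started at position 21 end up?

11

Track the token's position through each out-shuffle:
21 → 41 → 26 → 51 → 46 → 36 → 16 → 31 → 6 → 11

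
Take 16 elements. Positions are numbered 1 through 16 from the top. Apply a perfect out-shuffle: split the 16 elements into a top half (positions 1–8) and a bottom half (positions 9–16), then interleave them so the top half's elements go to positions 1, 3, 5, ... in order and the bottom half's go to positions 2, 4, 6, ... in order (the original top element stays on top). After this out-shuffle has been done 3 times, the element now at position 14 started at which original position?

Work backwards from position 14, undoing one out-shuffle at a time:
14 ← 15 ← 8 ← 12
So the element now at position 14 started at position 12.

12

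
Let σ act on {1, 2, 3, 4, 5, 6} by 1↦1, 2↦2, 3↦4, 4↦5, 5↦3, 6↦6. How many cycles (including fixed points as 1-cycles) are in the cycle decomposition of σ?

Cycle decomposition: (1) (2) (3 4 5) (6).
4 cycles.

4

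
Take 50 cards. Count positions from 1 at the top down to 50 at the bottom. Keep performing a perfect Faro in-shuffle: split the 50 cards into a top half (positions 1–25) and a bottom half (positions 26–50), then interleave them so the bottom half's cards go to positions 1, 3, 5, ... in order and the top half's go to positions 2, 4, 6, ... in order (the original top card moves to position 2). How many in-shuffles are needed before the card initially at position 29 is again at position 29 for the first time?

8

Follow position 29 under repeated in-shuffles:
29 → 7 → 14 → 28 → 5 → 10 → 20 → 40 → 29
It first returns after 8 in-shuffles.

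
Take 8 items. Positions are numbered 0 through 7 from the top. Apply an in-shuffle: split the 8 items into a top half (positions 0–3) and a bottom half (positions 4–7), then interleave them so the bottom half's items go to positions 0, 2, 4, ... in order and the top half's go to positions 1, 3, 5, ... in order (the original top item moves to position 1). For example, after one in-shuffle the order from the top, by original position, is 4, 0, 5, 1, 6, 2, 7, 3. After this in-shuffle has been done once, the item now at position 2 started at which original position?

Work backwards from position 2, undoing one in-shuffle at a time:
2 ← 5
So the item now at position 2 started at position 5.

5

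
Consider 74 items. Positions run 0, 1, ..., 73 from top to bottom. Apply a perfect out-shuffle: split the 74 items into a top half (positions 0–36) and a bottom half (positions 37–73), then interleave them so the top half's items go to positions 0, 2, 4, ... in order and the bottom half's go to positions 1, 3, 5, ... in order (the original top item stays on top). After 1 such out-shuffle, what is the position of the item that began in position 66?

59

Track the item's position through each out-shuffle:
66 → 59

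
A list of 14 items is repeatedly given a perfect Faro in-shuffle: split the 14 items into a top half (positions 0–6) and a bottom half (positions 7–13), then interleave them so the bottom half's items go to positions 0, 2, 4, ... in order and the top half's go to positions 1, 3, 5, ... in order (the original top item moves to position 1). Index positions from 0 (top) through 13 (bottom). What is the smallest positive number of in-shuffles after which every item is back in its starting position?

4

The in-shuffle permutes the 14 positions with cycle lengths [2, 4, 4, 4].
Every item is home exactly when every cycle has completed a whole number of laps, i.e. after lcm(2, 4) = 4 in-shuffles.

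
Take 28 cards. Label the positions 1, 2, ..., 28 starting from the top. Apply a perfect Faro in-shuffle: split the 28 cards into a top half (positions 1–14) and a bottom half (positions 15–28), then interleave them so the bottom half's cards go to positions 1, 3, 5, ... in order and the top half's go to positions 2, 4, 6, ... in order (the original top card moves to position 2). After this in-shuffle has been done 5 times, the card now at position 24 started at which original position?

Work backwards from position 24, undoing one in-shuffle at a time:
24 ← 12 ← 6 ← 3 ← 16 ← 8
So the card now at position 24 started at position 8.

8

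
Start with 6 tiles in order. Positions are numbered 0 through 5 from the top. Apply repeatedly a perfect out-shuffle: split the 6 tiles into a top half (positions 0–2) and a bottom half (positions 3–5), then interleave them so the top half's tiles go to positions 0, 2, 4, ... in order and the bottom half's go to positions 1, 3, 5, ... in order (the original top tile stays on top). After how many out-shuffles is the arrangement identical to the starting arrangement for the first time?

The out-shuffle permutes the 6 positions with cycle lengths [1, 1, 4].
Every tile is home exactly when every cycle has completed a whole number of laps, i.e. after lcm(1, 4) = 4 out-shuffles.

4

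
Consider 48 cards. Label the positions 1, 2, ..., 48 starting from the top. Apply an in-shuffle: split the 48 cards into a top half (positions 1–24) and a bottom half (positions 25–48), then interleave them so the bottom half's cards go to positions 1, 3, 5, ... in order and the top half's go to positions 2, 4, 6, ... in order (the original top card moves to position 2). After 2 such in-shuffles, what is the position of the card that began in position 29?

Track the card's position through each in-shuffle:
29 → 9 → 18

18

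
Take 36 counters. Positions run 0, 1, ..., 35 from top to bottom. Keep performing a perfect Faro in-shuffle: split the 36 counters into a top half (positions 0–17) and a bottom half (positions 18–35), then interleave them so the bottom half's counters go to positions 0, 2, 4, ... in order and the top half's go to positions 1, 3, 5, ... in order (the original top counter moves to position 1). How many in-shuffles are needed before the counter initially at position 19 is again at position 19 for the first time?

36

Follow position 19 under repeated in-shuffles:
19 → 2 → 5 → 11 → 23 → 10 → 21 → 6 → ... → 19 (length 36)
It first returns after 36 in-shuffles.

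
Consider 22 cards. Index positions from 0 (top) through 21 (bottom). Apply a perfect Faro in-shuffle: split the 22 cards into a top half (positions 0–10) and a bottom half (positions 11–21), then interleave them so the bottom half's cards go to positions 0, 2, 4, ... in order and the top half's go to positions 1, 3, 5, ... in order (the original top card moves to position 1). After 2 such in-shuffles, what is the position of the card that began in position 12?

5

Track the card's position through each in-shuffle:
12 → 2 → 5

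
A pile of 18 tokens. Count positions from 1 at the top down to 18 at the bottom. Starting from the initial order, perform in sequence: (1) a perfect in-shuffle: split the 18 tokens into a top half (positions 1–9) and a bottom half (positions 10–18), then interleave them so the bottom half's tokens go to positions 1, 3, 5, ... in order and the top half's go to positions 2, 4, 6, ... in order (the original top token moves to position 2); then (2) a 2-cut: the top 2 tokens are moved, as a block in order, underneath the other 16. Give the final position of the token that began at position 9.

Track the token from position 9 forward through each operation:
  after op 1 (in-shuffle): 9 → 18
  after op 2 (cut 2): 18 → 16

16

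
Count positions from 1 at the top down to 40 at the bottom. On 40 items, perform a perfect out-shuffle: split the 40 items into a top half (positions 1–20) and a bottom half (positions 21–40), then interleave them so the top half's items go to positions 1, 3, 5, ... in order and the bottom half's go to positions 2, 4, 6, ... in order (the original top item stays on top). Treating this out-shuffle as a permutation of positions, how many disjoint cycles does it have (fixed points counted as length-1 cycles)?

Trace each unvisited position around until it returns:
(1) (2 3 5 9 17 33 ... len 12) (4 7 13 25 10 19 ... len 12) (8 15 29 18 35 30 ... len 12) (14 27) (40)
6 cycles in total.

6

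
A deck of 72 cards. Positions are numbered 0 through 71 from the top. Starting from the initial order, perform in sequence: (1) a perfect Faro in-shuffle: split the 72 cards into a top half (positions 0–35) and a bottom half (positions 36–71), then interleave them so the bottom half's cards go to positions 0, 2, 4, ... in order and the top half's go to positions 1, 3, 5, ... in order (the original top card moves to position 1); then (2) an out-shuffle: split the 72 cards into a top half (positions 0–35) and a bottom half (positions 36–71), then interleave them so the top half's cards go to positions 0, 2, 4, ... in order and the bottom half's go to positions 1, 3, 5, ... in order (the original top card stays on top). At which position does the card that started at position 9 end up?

Track the card from position 9 forward through each operation:
  after op 1 (in-shuffle): 9 → 19
  after op 2 (out-shuffle): 19 → 38

38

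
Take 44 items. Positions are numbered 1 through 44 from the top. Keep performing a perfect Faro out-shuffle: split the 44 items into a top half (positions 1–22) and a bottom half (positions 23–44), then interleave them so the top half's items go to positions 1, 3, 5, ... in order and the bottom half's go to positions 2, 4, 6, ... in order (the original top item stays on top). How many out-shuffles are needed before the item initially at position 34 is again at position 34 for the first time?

14

Follow position 34 under repeated out-shuffles:
34 → 24 → 4 → 7 → 13 → 25 → 6 → 11 → 21 → 41 → 38 → 32 → 20 → 39 → 34
It first returns after 14 out-shuffles.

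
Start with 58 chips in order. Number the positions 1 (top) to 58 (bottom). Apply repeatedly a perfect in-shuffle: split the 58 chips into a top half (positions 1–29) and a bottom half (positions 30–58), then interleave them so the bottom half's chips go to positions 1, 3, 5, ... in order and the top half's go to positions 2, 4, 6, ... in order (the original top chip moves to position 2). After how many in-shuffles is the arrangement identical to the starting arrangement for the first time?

The in-shuffle permutes the 58 positions with cycle lengths [58].
Every chip is home exactly when every cycle has completed a whole number of laps, i.e. after lcm(58) = 58 in-shuffles.

58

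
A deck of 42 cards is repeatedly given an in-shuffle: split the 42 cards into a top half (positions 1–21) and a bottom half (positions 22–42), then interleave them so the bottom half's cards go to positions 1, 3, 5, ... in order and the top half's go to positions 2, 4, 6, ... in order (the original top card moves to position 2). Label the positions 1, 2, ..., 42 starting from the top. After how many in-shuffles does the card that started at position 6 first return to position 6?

Follow position 6 under repeated in-shuffles:
6 → 12 → 24 → 5 → 10 → 20 → 40 → 37 → 31 → 19 → 38 → 33 → 23 → 3 → 6
It first returns after 14 in-shuffles.

14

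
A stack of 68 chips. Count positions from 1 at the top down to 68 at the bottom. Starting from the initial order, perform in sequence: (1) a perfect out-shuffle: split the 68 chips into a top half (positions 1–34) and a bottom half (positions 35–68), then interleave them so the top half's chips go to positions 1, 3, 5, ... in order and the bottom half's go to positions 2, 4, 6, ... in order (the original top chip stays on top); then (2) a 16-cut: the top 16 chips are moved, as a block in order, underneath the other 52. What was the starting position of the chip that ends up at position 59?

4

Undo the operations in reverse order, starting from position 59:
  undo op 2 (cut 16): 59 ← 7
  undo op 1 (out-shuffle, from top half): 7 ← 4
So the chip at position 59 came from original position 4.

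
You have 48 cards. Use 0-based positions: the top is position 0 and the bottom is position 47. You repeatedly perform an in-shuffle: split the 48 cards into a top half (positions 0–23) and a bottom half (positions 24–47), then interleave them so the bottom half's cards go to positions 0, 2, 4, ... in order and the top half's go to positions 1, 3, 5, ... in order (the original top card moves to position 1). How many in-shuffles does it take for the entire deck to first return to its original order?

The in-shuffle permutes the 48 positions with cycle lengths [3, 3, 21, 21].
Every card is home exactly when every cycle has completed a whole number of laps, i.e. after lcm(3, 21) = 21 in-shuffles.

21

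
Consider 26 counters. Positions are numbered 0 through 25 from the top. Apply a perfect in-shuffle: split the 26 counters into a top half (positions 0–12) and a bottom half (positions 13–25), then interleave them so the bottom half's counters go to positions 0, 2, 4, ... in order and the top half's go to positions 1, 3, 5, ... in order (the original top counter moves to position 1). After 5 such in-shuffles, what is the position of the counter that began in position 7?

Track the counter's position through each in-shuffle:
7 → 15 → 4 → 9 → 19 → 12

12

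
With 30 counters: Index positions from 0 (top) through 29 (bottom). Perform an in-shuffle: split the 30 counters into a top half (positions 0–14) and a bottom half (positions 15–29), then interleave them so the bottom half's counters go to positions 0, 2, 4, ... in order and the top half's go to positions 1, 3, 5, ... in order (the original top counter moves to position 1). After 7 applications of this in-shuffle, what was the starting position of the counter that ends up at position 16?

Work backwards from position 16, undoing one in-shuffle at a time:
16 ← 23 ← 11 ← 5 ← 2 ← 16 ← 23 ← 11
So the counter now at position 16 started at position 11.

11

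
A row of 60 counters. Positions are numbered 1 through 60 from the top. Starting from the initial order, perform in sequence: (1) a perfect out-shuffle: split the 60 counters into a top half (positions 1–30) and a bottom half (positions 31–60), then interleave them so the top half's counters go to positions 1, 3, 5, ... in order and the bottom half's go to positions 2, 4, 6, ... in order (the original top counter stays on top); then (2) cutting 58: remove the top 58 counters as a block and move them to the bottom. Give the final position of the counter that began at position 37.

Track the counter from position 37 forward through each operation:
  after op 1 (out-shuffle): 37 → 14
  after op 2 (cut 58): 14 → 16

16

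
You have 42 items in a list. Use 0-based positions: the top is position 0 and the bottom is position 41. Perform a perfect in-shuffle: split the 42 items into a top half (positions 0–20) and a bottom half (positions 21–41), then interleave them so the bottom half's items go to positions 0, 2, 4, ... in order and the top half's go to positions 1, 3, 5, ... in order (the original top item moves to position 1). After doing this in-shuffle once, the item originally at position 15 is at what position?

Track the item's position through each in-shuffle:
15 → 31

31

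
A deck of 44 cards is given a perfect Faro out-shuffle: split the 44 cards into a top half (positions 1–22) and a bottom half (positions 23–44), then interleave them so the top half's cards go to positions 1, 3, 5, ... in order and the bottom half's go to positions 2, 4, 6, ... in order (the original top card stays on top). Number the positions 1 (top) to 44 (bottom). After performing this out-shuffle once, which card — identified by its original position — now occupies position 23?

Work backwards from position 23, undoing one out-shuffle at a time:
23 ← 12
So the card now at position 23 started at position 12.

12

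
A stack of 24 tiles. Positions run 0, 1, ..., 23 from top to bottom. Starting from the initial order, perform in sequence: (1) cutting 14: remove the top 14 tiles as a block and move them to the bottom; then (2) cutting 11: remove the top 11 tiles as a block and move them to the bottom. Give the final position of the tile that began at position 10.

Track the tile from position 10 forward through each operation:
  after op 1 (cut 14): 10 → 20
  after op 2 (cut 11): 20 → 9

9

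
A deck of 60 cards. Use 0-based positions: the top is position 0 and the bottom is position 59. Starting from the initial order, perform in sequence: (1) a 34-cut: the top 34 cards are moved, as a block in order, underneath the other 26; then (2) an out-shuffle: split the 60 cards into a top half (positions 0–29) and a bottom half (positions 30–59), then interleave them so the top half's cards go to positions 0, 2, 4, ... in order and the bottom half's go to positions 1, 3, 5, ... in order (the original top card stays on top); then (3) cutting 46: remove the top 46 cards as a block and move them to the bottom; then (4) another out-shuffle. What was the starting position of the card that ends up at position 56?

Undo the operations in reverse order, starting from position 56:
  undo op 4 (out-shuffle, from top half): 56 ← 28
  undo op 3 (cut 46): 28 ← 14
  undo op 2 (out-shuffle, from top half): 14 ← 7
  undo op 1 (cut 34): 7 ← 41
So the card at position 56 came from original position 41.

41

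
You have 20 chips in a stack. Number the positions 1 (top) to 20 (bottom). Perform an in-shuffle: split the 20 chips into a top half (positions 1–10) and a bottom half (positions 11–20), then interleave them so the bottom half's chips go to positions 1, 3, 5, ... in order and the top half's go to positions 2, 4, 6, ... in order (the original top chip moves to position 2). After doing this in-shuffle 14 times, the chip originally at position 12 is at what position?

6

Track position through each in-shuffle: 12 → 3 → 6 → 12 → 3 → ... (continuing for 14 shuffles total) → 6.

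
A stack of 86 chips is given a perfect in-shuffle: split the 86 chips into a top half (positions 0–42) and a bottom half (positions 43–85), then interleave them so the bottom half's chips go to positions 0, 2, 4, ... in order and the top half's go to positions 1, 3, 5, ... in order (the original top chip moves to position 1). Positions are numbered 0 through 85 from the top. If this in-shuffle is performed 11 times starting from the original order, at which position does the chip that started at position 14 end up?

8

Track the chip's position through each in-shuffle:
14 → 29 → 59 → 32 → 65 → 44 → 2 → 5 → 11 → 23 → 47 → 8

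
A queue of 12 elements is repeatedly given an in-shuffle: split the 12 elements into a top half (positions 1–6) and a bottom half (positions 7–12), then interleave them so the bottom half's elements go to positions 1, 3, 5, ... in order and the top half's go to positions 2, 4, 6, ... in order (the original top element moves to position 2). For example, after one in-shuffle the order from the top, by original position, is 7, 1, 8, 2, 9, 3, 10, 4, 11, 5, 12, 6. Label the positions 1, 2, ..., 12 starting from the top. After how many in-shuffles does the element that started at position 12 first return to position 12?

12

Follow position 12 under repeated in-shuffles:
12 → 11 → 9 → 5 → 10 → 7 → 1 → 2 → 4 → 8 → 3 → 6 → 12
It first returns after 12 in-shuffles.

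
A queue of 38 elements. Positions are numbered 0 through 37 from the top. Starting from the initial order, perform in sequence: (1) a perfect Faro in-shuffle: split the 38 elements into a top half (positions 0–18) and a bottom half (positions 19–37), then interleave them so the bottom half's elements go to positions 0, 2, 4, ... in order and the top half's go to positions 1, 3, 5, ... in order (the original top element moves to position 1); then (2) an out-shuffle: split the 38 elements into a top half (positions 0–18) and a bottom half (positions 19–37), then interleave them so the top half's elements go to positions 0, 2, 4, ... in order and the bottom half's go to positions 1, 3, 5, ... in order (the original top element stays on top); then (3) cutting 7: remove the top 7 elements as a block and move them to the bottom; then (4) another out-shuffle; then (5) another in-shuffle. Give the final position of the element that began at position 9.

16

Track the element from position 9 forward through each operation:
  after op 1 (in-shuffle): 9 → 19
  after op 2 (out-shuffle): 19 → 1
  after op 3 (cut 7): 1 → 32
  after op 4 (out-shuffle): 32 → 27
  after op 5 (in-shuffle): 27 → 16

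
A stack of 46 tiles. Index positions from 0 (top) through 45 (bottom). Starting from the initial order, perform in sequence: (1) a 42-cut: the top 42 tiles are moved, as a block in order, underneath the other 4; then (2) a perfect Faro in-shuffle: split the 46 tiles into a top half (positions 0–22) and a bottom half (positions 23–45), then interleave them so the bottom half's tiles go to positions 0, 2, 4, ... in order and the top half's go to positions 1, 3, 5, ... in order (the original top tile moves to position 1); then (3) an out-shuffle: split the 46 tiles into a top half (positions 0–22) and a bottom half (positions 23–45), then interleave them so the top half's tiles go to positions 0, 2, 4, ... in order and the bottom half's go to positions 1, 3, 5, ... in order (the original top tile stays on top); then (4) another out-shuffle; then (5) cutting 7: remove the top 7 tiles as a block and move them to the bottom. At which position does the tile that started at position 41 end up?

34

Track the tile from position 41 forward through each operation:
  after op 1 (cut 42): 41 → 45
  after op 2 (in-shuffle): 45 → 44
  after op 3 (out-shuffle): 44 → 43
  after op 4 (out-shuffle): 43 → 41
  after op 5 (cut 7): 41 → 34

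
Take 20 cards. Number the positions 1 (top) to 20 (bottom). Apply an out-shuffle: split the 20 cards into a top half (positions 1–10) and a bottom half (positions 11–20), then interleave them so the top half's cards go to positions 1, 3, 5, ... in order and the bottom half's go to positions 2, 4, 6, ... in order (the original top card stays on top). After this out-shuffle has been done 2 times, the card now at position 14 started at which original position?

Work backwards from position 14, undoing one out-shuffle at a time:
14 ← 17 ← 9
So the card now at position 14 started at position 9.

9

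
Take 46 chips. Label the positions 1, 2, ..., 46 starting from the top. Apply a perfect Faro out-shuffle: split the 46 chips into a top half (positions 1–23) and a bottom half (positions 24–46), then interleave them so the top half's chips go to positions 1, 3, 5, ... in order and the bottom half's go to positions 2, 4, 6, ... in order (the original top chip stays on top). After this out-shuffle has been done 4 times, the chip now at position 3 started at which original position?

Work backwards from position 3, undoing one out-shuffle at a time:
3 ← 2 ← 24 ← 35 ← 18
So the chip now at position 3 started at position 18.

18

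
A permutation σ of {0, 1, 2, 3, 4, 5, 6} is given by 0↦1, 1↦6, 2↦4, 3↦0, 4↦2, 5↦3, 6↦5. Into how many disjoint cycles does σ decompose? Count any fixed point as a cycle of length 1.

2

Cycle decomposition: (0 1 6 5 3) (2 4).
2 cycles.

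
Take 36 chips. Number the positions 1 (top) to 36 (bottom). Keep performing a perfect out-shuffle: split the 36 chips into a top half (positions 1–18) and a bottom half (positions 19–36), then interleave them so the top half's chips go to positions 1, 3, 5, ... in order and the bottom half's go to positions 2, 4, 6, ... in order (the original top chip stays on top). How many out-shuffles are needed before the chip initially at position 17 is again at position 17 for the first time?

12

Follow position 17 under repeated out-shuffles:
17 → 33 → 30 → 24 → 12 → 23 → 10 → 19 → 2 → 3 → 5 → 9 → 17
It first returns after 12 out-shuffles.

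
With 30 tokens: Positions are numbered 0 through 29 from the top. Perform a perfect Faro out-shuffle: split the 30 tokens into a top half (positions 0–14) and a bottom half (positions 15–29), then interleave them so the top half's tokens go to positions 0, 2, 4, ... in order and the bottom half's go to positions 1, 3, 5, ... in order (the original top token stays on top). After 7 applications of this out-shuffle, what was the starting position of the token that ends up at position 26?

Work backwards from position 26, undoing one out-shuffle at a time:
26 ← 13 ← 21 ← 25 ← 27 ← 28 ← 14 ← 7
So the token now at position 26 started at position 7.

7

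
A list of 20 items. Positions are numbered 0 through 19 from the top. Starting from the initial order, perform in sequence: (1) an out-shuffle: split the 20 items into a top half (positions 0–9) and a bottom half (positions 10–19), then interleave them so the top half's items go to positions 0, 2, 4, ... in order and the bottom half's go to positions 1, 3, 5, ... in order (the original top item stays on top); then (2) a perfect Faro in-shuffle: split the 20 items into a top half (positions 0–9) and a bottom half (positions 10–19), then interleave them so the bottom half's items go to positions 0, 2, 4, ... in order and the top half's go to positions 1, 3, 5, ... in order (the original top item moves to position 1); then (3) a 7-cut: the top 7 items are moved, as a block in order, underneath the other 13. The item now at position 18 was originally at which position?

Undo the operations in reverse order, starting from position 18:
  undo op 3 (cut 7): 18 ← 5
  undo op 2 (in-shuffle, from top half): 5 ← 2
  undo op 1 (out-shuffle, from top half): 2 ← 1
So the item at position 18 came from original position 1.

1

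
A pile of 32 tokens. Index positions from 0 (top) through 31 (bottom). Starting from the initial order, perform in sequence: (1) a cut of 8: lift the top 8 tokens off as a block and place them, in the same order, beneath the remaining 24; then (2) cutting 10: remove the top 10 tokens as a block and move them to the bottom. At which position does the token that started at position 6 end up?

Track the token from position 6 forward through each operation:
  after op 1 (cut 8): 6 → 30
  after op 2 (cut 10): 30 → 20

20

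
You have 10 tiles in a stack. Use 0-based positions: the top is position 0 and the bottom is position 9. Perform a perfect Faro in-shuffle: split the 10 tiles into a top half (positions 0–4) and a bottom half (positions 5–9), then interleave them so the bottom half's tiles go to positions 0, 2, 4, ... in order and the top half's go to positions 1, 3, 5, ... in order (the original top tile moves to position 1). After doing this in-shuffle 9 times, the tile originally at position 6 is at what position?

8

Track the tile's position through each in-shuffle:
6 → 2 → 5 → 0 → 1 → 3 → 7 → 4 → 9 → 8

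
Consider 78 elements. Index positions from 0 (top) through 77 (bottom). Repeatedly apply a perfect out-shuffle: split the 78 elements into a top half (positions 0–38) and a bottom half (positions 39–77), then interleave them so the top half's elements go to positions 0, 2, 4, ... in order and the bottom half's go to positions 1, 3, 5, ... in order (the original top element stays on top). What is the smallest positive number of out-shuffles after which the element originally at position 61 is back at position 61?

30

Follow position 61 under repeated out-shuffles:
61 → 45 → 13 → 26 → 52 → 27 → 54 → 31 → ... → 61 (length 30)
It first returns after 30 out-shuffles.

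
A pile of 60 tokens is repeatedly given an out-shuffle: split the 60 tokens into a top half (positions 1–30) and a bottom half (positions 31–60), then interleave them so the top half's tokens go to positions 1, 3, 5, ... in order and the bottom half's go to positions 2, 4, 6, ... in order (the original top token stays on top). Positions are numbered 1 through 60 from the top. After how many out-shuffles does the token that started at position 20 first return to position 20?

Follow position 20 under repeated out-shuffles:
20 → 39 → 18 → 35 → 10 → 19 → 37 → 14 → ... → 20 (length 58)
It first returns after 58 out-shuffles.

58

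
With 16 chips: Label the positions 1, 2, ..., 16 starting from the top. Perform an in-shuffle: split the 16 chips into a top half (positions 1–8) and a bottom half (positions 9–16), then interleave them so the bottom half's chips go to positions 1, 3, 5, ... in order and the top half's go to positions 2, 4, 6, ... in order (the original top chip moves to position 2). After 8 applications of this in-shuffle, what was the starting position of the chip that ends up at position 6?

6

Work backwards from position 6, undoing one in-shuffle at a time:
6 ← 3 ← 10 ← 5 ← 11 ← 14 ← 7 ← 12 ← 6
So the chip now at position 6 started at position 6.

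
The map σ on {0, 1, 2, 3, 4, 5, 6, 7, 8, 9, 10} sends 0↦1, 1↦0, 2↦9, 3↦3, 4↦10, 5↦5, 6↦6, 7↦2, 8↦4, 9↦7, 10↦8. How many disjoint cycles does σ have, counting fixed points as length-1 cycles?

Cycle decomposition: (0 1) (2 9 7) (3) (4 10 8) (5) (6).
6 cycles.

6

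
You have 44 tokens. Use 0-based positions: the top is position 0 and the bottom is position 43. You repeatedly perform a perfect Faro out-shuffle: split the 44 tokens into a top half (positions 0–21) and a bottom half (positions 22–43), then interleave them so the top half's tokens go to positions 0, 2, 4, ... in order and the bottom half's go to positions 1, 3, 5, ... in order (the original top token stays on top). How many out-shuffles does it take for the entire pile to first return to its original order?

14

The out-shuffle permutes the 44 positions with cycle lengths [1, 1, 14, 14, 14].
Every token is home exactly when every cycle has completed a whole number of laps, i.e. after lcm(1, 14) = 14 out-shuffles.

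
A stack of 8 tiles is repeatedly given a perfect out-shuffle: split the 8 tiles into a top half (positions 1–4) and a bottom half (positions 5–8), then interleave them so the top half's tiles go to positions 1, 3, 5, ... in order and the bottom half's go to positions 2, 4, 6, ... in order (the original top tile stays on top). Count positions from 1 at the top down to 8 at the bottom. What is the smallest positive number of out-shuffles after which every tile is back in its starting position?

The out-shuffle permutes the 8 positions with cycle lengths [1, 1, 3, 3].
Every tile is home exactly when every cycle has completed a whole number of laps, i.e. after lcm(1, 3) = 3 out-shuffles.

3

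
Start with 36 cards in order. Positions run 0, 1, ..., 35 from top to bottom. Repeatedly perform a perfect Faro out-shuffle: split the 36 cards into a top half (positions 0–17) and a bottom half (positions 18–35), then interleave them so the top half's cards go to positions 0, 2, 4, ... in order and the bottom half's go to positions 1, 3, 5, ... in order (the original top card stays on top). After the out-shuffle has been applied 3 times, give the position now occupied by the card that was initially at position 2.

16

Track the card's position through each out-shuffle:
2 → 4 → 8 → 16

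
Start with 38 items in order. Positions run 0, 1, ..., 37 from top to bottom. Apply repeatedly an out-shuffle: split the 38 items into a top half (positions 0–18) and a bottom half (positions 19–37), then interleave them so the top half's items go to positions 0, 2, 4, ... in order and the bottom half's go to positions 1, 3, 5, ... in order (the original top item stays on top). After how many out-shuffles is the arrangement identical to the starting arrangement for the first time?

36

The out-shuffle permutes the 38 positions with cycle lengths [1, 1, 36].
Every item is home exactly when every cycle has completed a whole number of laps, i.e. after lcm(1, 36) = 36 out-shuffles.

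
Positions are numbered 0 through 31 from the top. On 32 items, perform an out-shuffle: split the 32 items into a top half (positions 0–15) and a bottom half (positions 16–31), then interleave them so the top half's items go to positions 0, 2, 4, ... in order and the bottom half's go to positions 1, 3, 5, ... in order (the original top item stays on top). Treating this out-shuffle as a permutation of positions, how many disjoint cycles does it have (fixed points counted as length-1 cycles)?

Trace each unvisited position around until it returns:
(0) (1 2 4 8 16) (3 6 12 24 17) (5 10 20 9 18) (7 14 28 25 19) (11 22 13 26 21) (15 30 29 27 23) (31)
8 cycles in total.

8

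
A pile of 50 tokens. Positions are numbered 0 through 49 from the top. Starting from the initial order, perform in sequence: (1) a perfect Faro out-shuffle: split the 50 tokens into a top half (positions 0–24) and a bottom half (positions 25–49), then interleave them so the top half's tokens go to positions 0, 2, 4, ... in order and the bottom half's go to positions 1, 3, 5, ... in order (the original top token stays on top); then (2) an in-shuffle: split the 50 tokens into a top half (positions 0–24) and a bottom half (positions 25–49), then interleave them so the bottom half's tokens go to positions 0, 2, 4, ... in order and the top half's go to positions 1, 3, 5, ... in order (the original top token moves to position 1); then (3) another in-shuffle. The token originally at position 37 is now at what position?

Track the token from position 37 forward through each operation:
  after op 1 (out-shuffle): 37 → 25
  after op 2 (in-shuffle): 25 → 0
  after op 3 (in-shuffle): 0 → 1

1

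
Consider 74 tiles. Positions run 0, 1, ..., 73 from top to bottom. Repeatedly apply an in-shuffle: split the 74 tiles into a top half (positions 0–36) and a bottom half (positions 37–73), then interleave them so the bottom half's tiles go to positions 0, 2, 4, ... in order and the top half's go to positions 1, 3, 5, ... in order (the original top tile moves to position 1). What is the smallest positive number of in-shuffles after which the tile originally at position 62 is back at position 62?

20

Follow position 62 under repeated in-shuffles:
62 → 50 → 26 → 53 → 32 → 65 → 56 → 38 → 2 → 5 → 11 → 23 → 47 → 20 → 41 → 8 → 17 → 35 → 71 → 68 → 62
It first returns after 20 in-shuffles.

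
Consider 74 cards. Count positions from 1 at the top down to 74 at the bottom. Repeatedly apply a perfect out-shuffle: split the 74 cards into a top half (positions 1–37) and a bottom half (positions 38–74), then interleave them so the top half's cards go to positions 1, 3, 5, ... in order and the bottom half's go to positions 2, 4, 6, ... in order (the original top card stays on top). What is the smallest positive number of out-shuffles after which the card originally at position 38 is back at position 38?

9

Follow position 38 under repeated out-shuffles:
38 → 2 → 3 → 5 → 9 → 17 → 33 → 65 → 56 → 38
It first returns after 9 out-shuffles.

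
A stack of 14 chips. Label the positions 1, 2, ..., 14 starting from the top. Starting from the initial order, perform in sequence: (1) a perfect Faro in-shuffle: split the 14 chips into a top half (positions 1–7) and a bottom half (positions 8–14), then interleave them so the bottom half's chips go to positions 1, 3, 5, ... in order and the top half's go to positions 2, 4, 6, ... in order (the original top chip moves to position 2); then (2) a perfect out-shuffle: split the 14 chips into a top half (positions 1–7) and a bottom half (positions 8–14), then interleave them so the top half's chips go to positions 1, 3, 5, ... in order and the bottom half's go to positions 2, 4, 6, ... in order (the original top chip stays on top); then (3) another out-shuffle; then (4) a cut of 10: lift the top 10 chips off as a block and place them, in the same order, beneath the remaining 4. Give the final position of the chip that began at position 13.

Track the chip from position 13 forward through each operation:
  after op 1 (in-shuffle): 13 → 11
  after op 2 (out-shuffle): 11 → 8
  after op 3 (out-shuffle): 8 → 2
  after op 4 (cut 10): 2 → 6

6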